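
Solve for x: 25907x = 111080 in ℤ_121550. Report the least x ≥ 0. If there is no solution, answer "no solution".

97340

First find gcd(25907, 121550):
121550 = 4*25907 + 17922
25907 = 1*17922 + 7985
17922 = 2*7985 + 1952
7985 = 4*1952 + 177
1952 = 11*177 + 5
177 = 35*5 + 2
5 = 2*2 + 1
2 = 2*1 + 0
gcd = 1, so a unique solution mod 121550 exists.
Back-substitute for the Bézout coefficients:
1 = 5 − 2·2
1 = −2·177 + 71·5
1 = 71·1952 − 783·177
1 = −783·7985 + 3203·1952
1 = 3203·17922 − 7189·7985
1 = −7189·25907 + 10392·17922
1 = 10392·121550 − 48757·25907
So 25907·(-48757) ≡ 1 (mod 121550), giving 25907⁻¹ ≡ 72793.
x ≡ 25907⁻¹·111080 ≡ 72793·111080 ≡ 97340 (mod 121550).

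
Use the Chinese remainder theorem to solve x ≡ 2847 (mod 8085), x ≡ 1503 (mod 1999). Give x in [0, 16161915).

10958022

Write x = 2847 + 8085·k. Then 8085·k ≡ 1503 − 2847 ≡ 655 (mod 1999).
Need 8085⁻¹ mod 1999. Extended Euclid on (1999, 89):
1999 = 22×89 + 41
89 = 2×41 + 7
41 = 5×7 + 6
7 = 1×6 + 1
6 = 6×1 + 0
Back-substitute:
1 = 7 − 6
1 = −41 + 6·7
1 = 6·89 − 13·41
1 = −13·1999 + 292·89
8085⁻¹ ≡ 292 (mod 1999), so k ≡ 292·655 ≡ 1355 (mod 1999).
x = 2847 + 8085·1355 = 10958022.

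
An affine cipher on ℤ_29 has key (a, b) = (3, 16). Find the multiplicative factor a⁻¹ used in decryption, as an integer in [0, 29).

Apply the Euclidean algorithm to 29 and 3:
29 = 9·3 + 2
3 = 1·2 + 1
2 = 2·1 + 0
The gcd is 1. Working backward:
1 = 3 − 2
1 = −29 + 10·3
So 3·10 ≡ 1 (mod 29).

10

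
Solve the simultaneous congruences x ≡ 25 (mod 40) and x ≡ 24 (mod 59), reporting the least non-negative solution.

1145

Write x = 25 + 40·k. Then 40·k ≡ 24 − 25 ≡ 58 (mod 59).
Need 40⁻¹ mod 59. Extended Euclid on (59, 40):
59 = 1*40 + 19
40 = 2*19 + 2
19 = 9*2 + 1
2 = 2*1 + 0
Back-substitute:
1 = 19 − 9·2
1 = −9·40 + 19·19
1 = 19·59 − 28·40
40⁻¹ ≡ 31 (mod 59), so k ≡ 31·58 ≡ 28 (mod 59).
x = 25 + 40·28 = 1145.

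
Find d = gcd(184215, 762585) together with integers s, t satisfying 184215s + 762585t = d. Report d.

Repeated division:
762585 = 4*184215 + 25725
184215 = 7*25725 + 4140
25725 = 6*4140 + 885
4140 = 4*885 + 600
885 = 1*600 + 285
600 = 2*285 + 30
285 = 9*30 + 15
30 = 2*15 + 0
gcd(184215, 762585) = 15.
Working backward:
15 = 285 − 9·30
15 = −9·600 + 19·285
15 = 19·885 − 28·600
15 = −28·4140 + 131·885
15 = 131·25725 − 814·4140
15 = −814·184215 + 5829·25725
15 = 5829·762585 − 24130·184215
So 15 = (5829)·762585 + (-24130)·184215.

15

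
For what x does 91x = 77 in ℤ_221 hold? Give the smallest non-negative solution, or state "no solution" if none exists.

gcd(91, 221):
221 = 2×91 + 39
91 = 2×39 + 13
39 = 3×13 + 0
gcd = 13, but 13 ∤ 77, so the congruence has no solution.

no solution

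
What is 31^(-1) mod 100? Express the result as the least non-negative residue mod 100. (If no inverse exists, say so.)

71

Extended Euclidean algorithm:
100 = 3×31 + 7
31 = 4×7 + 3
7 = 2×3 + 1
3 = 3×1 + 0
The gcd is 1. Working backward:
1 = 7 − 2·3
1 = −2·31 + 9·7
1 = 9·100 − 29·31
So 31·(-29) ≡ 1 (mod 100), and -29 ≡ 71 (mod 100).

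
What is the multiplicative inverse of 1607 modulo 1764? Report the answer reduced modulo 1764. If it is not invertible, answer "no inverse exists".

191

Apply the Euclidean algorithm to 1764 and 1607:
1764 = 1*1607 + 157
1607 = 10*157 + 37
157 = 4*37 + 9
37 = 4*9 + 1
9 = 9*1 + 0
The gcd is 1. Working backward:
1 = 37 − 4·9
1 = −4·157 + 17·37
1 = 17·1607 − 174·157
1 = −174·1764 + 191·1607
So 1607·191 ≡ 1 (mod 1764).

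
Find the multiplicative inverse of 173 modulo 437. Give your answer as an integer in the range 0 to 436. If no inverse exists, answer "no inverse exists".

Apply the Euclidean algorithm to 437 and 173:
437 = 2·173 + 91
173 = 1·91 + 82
91 = 1·82 + 9
82 = 9·9 + 1
9 = 9·1 + 0
gcd = 1, so the inverse exists. Back-substitute:
1 = 82 − 9·9
1 = −9·91 + 10·82
1 = 10·173 − 19·91
1 = −19·437 + 48·173
So 173·48 ≡ 1 (mod 437).

48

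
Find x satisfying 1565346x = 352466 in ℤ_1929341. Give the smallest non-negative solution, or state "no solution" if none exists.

First find gcd(1565346, 1929341):
1929341 = 1*1565346 + 363995
1565346 = 4*363995 + 109366
363995 = 3*109366 + 35897
109366 = 3*35897 + 1675
35897 = 21*1675 + 722
1675 = 2*722 + 231
722 = 3*231 + 29
231 = 7*29 + 28
29 = 1*28 + 1
28 = 28*1 + 0
gcd = 1, so a unique solution mod 1929341 exists.
Back-substitute for the Bézout coefficients:
1 = 29 − 28
1 = −231 + 8·29
1 = 8·722 − 25·231
1 = −25·1675 + 58·722
1 = 58·35897 − 1243·1675
1 = −1243·109366 + 3787·35897
1 = 3787·363995 − 12604·109366
1 = −12604·1565346 + 54203·363995
1 = 54203·1929341 − 66807·1565346
So 1565346·(-66807) ≡ 1 (mod 1929341), giving 1565346⁻¹ ≡ 1862534.
x ≡ 1565346⁻¹·352466 ≡ 1862534·352466 ≡ 410843 (mod 1929341).

410843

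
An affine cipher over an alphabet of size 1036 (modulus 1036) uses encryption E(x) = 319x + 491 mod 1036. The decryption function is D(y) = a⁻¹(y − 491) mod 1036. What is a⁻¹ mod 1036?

Run Euclid on (1036, 319):
1036 = 3×319 + 79
319 = 4×79 + 3
79 = 26×3 + 1
3 = 3×1 + 0
Since gcd(319, 1036) = 1, back-substitute to write 1 as a combination:
1 = 79 − 26·3
1 = −26·319 + 105·79
1 = 105·1036 − 341·319
So 319·(-341) ≡ 1 (mod 1036), and -341 ≡ 695 (mod 1036).

695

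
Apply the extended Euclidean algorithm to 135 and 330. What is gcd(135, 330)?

15

Euclidean algorithm:
330 = 2*135 + 60
135 = 2*60 + 15
60 = 4*15 + 0
gcd(135, 330) = 15.
Back-substituting:
15 = 135 − 2·60
15 = −2·330 + 5·135
So 15 = (-2)·330 + (5)·135.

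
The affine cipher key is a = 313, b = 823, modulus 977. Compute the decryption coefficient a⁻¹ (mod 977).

437

Extended Euclidean algorithm:
977 = 3×313 + 38
313 = 8×38 + 9
38 = 4×9 + 2
9 = 4×2 + 1
2 = 2×1 + 0
gcd = 1, so the inverse exists. Back-substitute:
1 = 9 − 4·2
1 = −4·38 + 17·9
1 = 17·313 − 140·38
1 = −140·977 + 437·313
So 313·437 ≡ 1 (mod 977).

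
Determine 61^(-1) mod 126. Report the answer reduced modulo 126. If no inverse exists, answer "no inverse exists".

31

Apply the Euclidean algorithm to 126 and 61:
126 = 2·61 + 4
61 = 15·4 + 1
4 = 4·1 + 0
Since gcd(61, 126) = 1, back-substitute to write 1 as a combination:
1 = 61 − 15·4
1 = −15·126 + 31·61
So 61·31 ≡ 1 (mod 126).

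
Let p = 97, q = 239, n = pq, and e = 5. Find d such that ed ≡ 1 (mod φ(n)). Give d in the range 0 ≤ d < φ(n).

φ(n) = (p−1)(q−1) = 96·238 = 22848.
Need d with 5·d ≡ 1 (mod 22848). Apply the extended Euclidean algorithm:
22848 = 4569*5 + 3
5 = 1*3 + 2
3 = 1*2 + 1
2 = 2*1 + 0
Back-substitute:
1 = 3 − 2
1 = −5 + 2·3
1 = 2·22848 − 9139·5
So 5·(-9139) ≡ 1 (mod 22848), hence d ≡ -9139 ≡ 13709 (mod 22848).

13709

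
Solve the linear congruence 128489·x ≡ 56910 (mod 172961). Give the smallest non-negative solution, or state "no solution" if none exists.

First find gcd(128489, 172961):
172961 = 1*128489 + 44472
128489 = 2*44472 + 39545
44472 = 1*39545 + 4927
39545 = 8*4927 + 129
4927 = 38*129 + 25
129 = 5*25 + 4
25 = 6*4 + 1
4 = 4*1 + 0
gcd = 1, so a unique solution mod 172961 exists.
Back-substitute for the Bézout coefficients:
1 = 25 − 6·4
1 = −6·129 + 31·25
1 = 31·4927 − 1184·129
1 = −1184·39545 + 9503·4927
1 = 9503·44472 − 10687·39545
1 = −10687·128489 + 30877·44472
1 = 30877·172961 − 41564·128489
So 128489·(-41564) ≡ 1 (mod 172961), giving 128489⁻¹ ≡ 131397.
x ≡ 128489⁻¹·56910 ≡ 131397·56910 ≡ 7396 (mod 172961).

7396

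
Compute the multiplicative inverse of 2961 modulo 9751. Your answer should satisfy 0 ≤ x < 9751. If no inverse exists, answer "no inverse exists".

no inverse exists

Euclidean algorithm on 9751, 2961:
9751 = 3×2961 + 868
2961 = 3×868 + 357
868 = 2×357 + 154
357 = 2×154 + 49
154 = 3×49 + 7
49 = 7×7 + 0
gcd(2961, 9751) = 7 ≠ 1, so 2961 has no multiplicative inverse modulo 9751.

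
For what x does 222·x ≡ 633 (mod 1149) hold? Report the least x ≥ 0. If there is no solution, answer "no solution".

184

First find gcd(222, 1149):
1149 = 5*222 + 39
222 = 5*39 + 27
39 = 1*27 + 12
27 = 2*12 + 3
12 = 4*3 + 0
gcd = 3 and 3 | 633, so solutions exist. Divide through by 3: 74x ≡ 211 (mod 383).
Now find 74⁻¹ mod 383:
383 = 5×74 + 13
74 = 5×13 + 9
13 = 1×9 + 4
9 = 2×4 + 1
4 = 4×1 + 0
Back-substitute:
1 = 9 − 2·4
1 = −2·13 + 3·9
1 = 3·74 − 17·13
1 = −17·383 + 88·74
So 74⁻¹ ≡ 88 (mod 383).
Then x ≡ 88·211 ≡ 184 (mod 383); the smallest non-negative solution is x = 184.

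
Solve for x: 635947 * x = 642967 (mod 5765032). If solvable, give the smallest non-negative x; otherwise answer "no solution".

1805

First find gcd(635947, 5765032):
5765032 = 9·635947 + 41509
635947 = 15·41509 + 13312
41509 = 3·13312 + 1573
13312 = 8·1573 + 728
1573 = 2·728 + 117
728 = 6·117 + 26
117 = 4·26 + 13
26 = 2·13 + 0
gcd = 13 and 13 | 642967, so solutions exist. Divide through by 13: 48919x ≡ 49459 (mod 443464).
Now find 48919⁻¹ mod 443464:
443464 = 9·48919 + 3193
48919 = 15·3193 + 1024
3193 = 3·1024 + 121
1024 = 8·121 + 56
121 = 2·56 + 9
56 = 6·9 + 2
9 = 4·2 + 1
2 = 2·1 + 0
Back-substitute:
1 = 9 − 4·2
1 = −4·56 + 25·9
1 = 25·121 − 54·56
1 = −54·1024 + 457·121
1 = 457·3193 − 1425·1024
1 = −1425·48919 + 21832·3193
1 = 21832·443464 − 197913·48919
So 48919·(-197913) ≡ 1 (mod 443464), i.e. 48919⁻¹ ≡ 245551.
Then x ≡ 245551·49459 ≡ 1805 (mod 443464); the smallest non-negative solution is x = 1805.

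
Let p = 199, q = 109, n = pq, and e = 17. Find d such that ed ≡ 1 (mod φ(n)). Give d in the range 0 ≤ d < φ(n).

φ(n) = (p−1)(q−1) = 198·108 = 21384.
Need d with 17·d ≡ 1 (mod 21384). Apply the extended Euclidean algorithm:
21384 = 1257·17 + 15
17 = 1·15 + 2
15 = 7·2 + 1
2 = 2·1 + 0
Back-substitute:
1 = 15 − 7·2
1 = −7·17 + 8·15
1 = 8·21384 − 10063·17
So 17·(-10063) ≡ 1 (mod 21384), hence d ≡ -10063 ≡ 11321 (mod 21384).

11321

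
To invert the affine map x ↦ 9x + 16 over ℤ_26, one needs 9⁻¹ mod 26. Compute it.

Run Euclid on (26, 9):
26 = 2·9 + 8
9 = 1·8 + 1
8 = 8·1 + 0
Since gcd(9, 26) = 1, back-substitute to write 1 as a combination:
1 = 9 − 8
1 = −26 + 3·9
So 9·3 ≡ 1 (mod 26).

3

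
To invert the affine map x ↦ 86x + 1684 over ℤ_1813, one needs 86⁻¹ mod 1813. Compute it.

Extended Euclidean algorithm:
1813 = 21*86 + 7
86 = 12*7 + 2
7 = 3*2 + 1
2 = 2*1 + 0
gcd = 1, so the inverse exists. Back-substitute:
1 = 7 − 3·2
1 = −3·86 + 37·7
1 = 37·1813 − 780·86
Thus 86·(-780) ≡ 1 (mod 1813); reducing, -780 mod 1813 = 1033.

1033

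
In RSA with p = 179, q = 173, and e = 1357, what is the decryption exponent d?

2933

φ(n) = (p−1)(q−1) = 178·172 = 30616.
Need d with 1357·d ≡ 1 (mod 30616). Apply the extended Euclidean algorithm:
30616 = 22·1357 + 762
1357 = 1·762 + 595
762 = 1·595 + 167
595 = 3·167 + 94
167 = 1·94 + 73
94 = 1·73 + 21
73 = 3·21 + 10
21 = 2·10 + 1
10 = 10·1 + 0
Back-substitute:
1 = 21 − 2·10
1 = −2·73 + 7·21
1 = 7·94 − 9·73
1 = −9·167 + 16·94
1 = 16·595 − 57·167
1 = −57·762 + 73·595
1 = 73·1357 − 130·762
1 = −130·30616 + 2933·1357
So 1357·2933 ≡ 1 (mod 30616), hence d = 2933.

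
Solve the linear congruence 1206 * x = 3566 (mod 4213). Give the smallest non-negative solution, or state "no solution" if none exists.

3140

First find gcd(1206, 4213):
4213 = 3×1206 + 595
1206 = 2×595 + 16
595 = 37×16 + 3
16 = 5×3 + 1
3 = 3×1 + 0
gcd = 1, so a unique solution mod 4213 exists.
Back-substitute for the Bézout coefficients:
1 = 16 − 5·3
1 = −5·595 + 186·16
1 = 186·1206 − 377·595
1 = −377·4213 + 1317·1206
So 1206·(1317) ≡ 1 (mod 4213), giving 1206⁻¹ ≡ 1317.
x ≡ 1206⁻¹·3566 ≡ 1317·3566 ≡ 3140 (mod 4213).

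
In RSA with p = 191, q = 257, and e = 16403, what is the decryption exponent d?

φ(n) = (p−1)(q−1) = 190·256 = 48640.
Need d with 16403·d ≡ 1 (mod 48640). Apply the extended Euclidean algorithm:
48640 = 2·16403 + 15834
16403 = 1·15834 + 569
15834 = 27·569 + 471
569 = 1·471 + 98
471 = 4·98 + 79
98 = 1·79 + 19
79 = 4·19 + 3
19 = 6·3 + 1
3 = 3·1 + 0
Back-substitute:
1 = 19 − 6·3
1 = −6·79 + 25·19
1 = 25·98 − 31·79
1 = −31·471 + 149·98
1 = 149·569 − 180·471
1 = −180·15834 + 5009·569
1 = 5009·16403 − 5189·15834
1 = −5189·48640 + 15387·16403
So 16403·15387 ≡ 1 (mod 48640), hence d = 15387.

15387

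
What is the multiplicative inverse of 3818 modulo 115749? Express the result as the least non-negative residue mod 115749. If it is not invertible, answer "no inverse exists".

Run Euclid on (115749, 3818):
115749 = 30*3818 + 1209
3818 = 3*1209 + 191
1209 = 6*191 + 63
191 = 3*63 + 2
63 = 31*2 + 1
2 = 2*1 + 0
Since gcd(3818, 115749) = 1, back-substitute to write 1 as a combination:
1 = 63 − 31·2
1 = −31·191 + 94·63
1 = 94·1209 − 595·191
1 = −595·3818 + 1879·1209
1 = 1879·115749 − 56965·3818
Hence 3818⁻¹ ≡ -56965 ≡ 58784 (mod 115749).

58784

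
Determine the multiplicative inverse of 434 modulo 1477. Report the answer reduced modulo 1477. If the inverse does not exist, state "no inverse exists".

no inverse exists

Euclidean algorithm on 1477, 434:
1477 = 3*434 + 175
434 = 2*175 + 84
175 = 2*84 + 7
84 = 12*7 + 0
The gcd is 7, not 1, hence no inverse exists.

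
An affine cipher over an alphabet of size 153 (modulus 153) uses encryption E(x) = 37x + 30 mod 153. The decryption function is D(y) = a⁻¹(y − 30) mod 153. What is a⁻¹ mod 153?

Extended Euclidean algorithm:
153 = 4*37 + 5
37 = 7*5 + 2
5 = 2*2 + 1
2 = 2*1 + 0
Since gcd(37, 153) = 1, back-substitute to write 1 as a combination:
1 = 5 − 2·2
1 = −2·37 + 15·5
1 = 15·153 − 62·37
Hence 37⁻¹ ≡ -62 ≡ 91 (mod 153).

91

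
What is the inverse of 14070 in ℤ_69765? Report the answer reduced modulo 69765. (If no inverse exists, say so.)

no inverse exists

Euclidean algorithm on 69765, 14070:
69765 = 4*14070 + 13485
14070 = 1*13485 + 585
13485 = 23*585 + 30
585 = 19*30 + 15
30 = 2*15 + 0
Since gcd = 15 > 1, 14070 is not a unit mod 69765.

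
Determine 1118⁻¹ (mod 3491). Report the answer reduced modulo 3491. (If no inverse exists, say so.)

2064

Apply the Euclidean algorithm to 3491 and 1118:
3491 = 3*1118 + 137
1118 = 8*137 + 22
137 = 6*22 + 5
22 = 4*5 + 2
5 = 2*2 + 1
2 = 2*1 + 0
The gcd is 1. Working backward:
1 = 5 − 2·2
1 = −2·22 + 9·5
1 = 9·137 − 56·22
1 = −56·1118 + 457·137
1 = 457·3491 − 1427·1118
Thus 1118·(-1427) ≡ 1 (mod 3491); reducing, -1427 mod 3491 = 2064.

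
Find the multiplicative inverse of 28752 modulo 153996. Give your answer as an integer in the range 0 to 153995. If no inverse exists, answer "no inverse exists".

Compute gcd(28752, 153996):
153996 = 5·28752 + 10236
28752 = 2·10236 + 8280
10236 = 1·8280 + 1956
8280 = 4·1956 + 456
1956 = 4·456 + 132
456 = 3·132 + 60
132 = 2·60 + 12
60 = 5·12 + 0
The gcd is 12, not 1, hence no inverse exists.

no inverse exists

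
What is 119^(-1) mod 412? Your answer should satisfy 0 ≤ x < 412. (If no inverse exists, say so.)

367

gcd(412, 119) by repeated division:
412 = 3*119 + 55
119 = 2*55 + 9
55 = 6*9 + 1
9 = 9*1 + 0
gcd = 1, so the inverse exists. Back-substitute:
1 = 55 − 6·9
1 = −6·119 + 13·55
1 = 13·412 − 45·119
So 119·(-45) ≡ 1 (mod 412), and -45 ≡ 367 (mod 412).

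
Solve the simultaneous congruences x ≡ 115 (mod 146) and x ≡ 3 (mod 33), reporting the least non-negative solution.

Write x = 115 + 146·k. Then 146·k ≡ 3 − 115 ≡ 20 (mod 33).
Need 146⁻¹ mod 33. Extended Euclid on (33, 14):
33 = 2*14 + 5
14 = 2*5 + 4
5 = 1*4 + 1
4 = 4*1 + 0
Back-substitute:
1 = 5 − 4
1 = −14 + 3·5
1 = 3·33 − 7·14
146⁻¹ ≡ 26 (mod 33), so k ≡ 26·20 ≡ 25 (mod 33).
x = 115 + 146·25 = 3765.

3765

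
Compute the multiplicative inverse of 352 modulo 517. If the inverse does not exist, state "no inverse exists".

no inverse exists

Euclidean algorithm on 517, 352:
517 = 1×352 + 165
352 = 2×165 + 22
165 = 7×22 + 11
22 = 2×11 + 0
The gcd is 11, not 1, hence no inverse exists.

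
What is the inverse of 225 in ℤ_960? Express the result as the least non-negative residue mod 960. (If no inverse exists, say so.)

no inverse exists

Euclidean algorithm on 960, 225:
960 = 4×225 + 60
225 = 3×60 + 45
60 = 1×45 + 15
45 = 3×15 + 0
The gcd is 15, not 1, hence no inverse exists.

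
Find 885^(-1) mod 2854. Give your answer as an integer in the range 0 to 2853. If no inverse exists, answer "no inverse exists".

Extended Euclidean algorithm:
2854 = 3·885 + 199
885 = 4·199 + 89
199 = 2·89 + 21
89 = 4·21 + 5
21 = 4·5 + 1
5 = 5·1 + 0
The gcd is 1. Working backward:
1 = 21 − 4·5
1 = −4·89 + 17·21
1 = 17·199 − 38·89
1 = −38·885 + 169·199
1 = 169·2854 − 545·885
So 885·(-545) ≡ 1 (mod 2854), and -545 ≡ 2309 (mod 2854).

2309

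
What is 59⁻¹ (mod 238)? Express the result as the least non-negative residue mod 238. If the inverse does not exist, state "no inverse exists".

117

Run Euclid on (238, 59):
238 = 4*59 + 2
59 = 29*2 + 1
2 = 2*1 + 0
Since gcd(59, 238) = 1, back-substitute to write 1 as a combination:
1 = 59 − 29·2
1 = −29·238 + 117·59
So 59·117 ≡ 1 (mod 238).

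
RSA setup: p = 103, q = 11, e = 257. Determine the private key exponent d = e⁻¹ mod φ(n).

φ(n) = (p−1)(q−1) = 102·10 = 1020.
Need d with 257·d ≡ 1 (mod 1020). Apply the extended Euclidean algorithm:
1020 = 3*257 + 249
257 = 1*249 + 8
249 = 31*8 + 1
8 = 8*1 + 0
Back-substitute:
1 = 249 − 31·8
1 = −31·257 + 32·249
1 = 32·1020 − 127·257
So 257·(-127) ≡ 1 (mod 1020), hence d ≡ -127 ≡ 893 (mod 1020).

893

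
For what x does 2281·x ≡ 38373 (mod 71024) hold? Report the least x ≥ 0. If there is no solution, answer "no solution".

First find gcd(2281, 71024):
71024 = 31×2281 + 313
2281 = 7×313 + 90
313 = 3×90 + 43
90 = 2×43 + 4
43 = 10×4 + 3
4 = 1×3 + 1
3 = 3×1 + 0
gcd = 1, so a unique solution mod 71024 exists.
Back-substitute for the Bézout coefficients:
1 = 4 − 3
1 = −43 + 11·4
1 = 11·90 − 23·43
1 = −23·313 + 80·90
1 = 80·2281 − 583·313
1 = −583·71024 + 18153·2281
So 2281·(18153) ≡ 1 (mod 71024), giving 2281⁻¹ ≡ 18153.
x ≡ 2281⁻¹·38373 ≡ 18153·38373 ≡ 52701 (mod 71024).

52701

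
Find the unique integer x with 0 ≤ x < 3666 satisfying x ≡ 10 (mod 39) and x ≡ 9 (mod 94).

2077

Write x = 10 + 39·k. Then 39·k ≡ 9 − 10 ≡ 93 (mod 94).
Need 39⁻¹ mod 94. Extended Euclid on (94, 39):
94 = 2*39 + 16
39 = 2*16 + 7
16 = 2*7 + 2
7 = 3*2 + 1
2 = 2*1 + 0
Back-substitute:
1 = 7 − 3·2
1 = −3·16 + 7·7
1 = 7·39 − 17·16
1 = −17·94 + 41·39
39⁻¹ ≡ 41 (mod 94), so k ≡ 41·93 ≡ 53 (mod 94).
x = 10 + 39·53 = 2077.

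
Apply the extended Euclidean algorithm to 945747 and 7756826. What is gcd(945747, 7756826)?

Apply Euclid's algorithm to 7756826 and 945747:
7756826 = 8*945747 + 190850
945747 = 4*190850 + 182347
190850 = 1*182347 + 8503
182347 = 21*8503 + 3784
8503 = 2*3784 + 935
3784 = 4*935 + 44
935 = 21*44 + 11
44 = 4*11 + 0
gcd(945747, 7756826) = 11.
Express as a combination:
11 = 935 − 21·44
11 = −21·3784 + 85·935
11 = 85·8503 − 191·3784
11 = −191·182347 + 4096·8503
11 = 4096·190850 − 4287·182347
11 = −4287·945747 + 21244·190850
11 = 21244·7756826 − 174239·945747
So 11 = (21244)·7756826 + (-174239)·945747.

11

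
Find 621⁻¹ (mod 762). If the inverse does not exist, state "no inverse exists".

Euclidean algorithm on 762, 621:
762 = 1×621 + 141
621 = 4×141 + 57
141 = 2×57 + 27
57 = 2×27 + 3
27 = 9×3 + 0
gcd(621, 762) = 3 ≠ 1, so 621 has no multiplicative inverse modulo 762.

no inverse exists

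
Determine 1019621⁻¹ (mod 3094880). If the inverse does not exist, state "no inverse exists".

Run Euclid on (3094880, 1019621):
3094880 = 3·1019621 + 36017
1019621 = 28·36017 + 11145
36017 = 3·11145 + 2582
11145 = 4·2582 + 817
2582 = 3·817 + 131
817 = 6·131 + 31
131 = 4·31 + 7
31 = 4·7 + 3
7 = 2·3 + 1
3 = 3·1 + 0
gcd = 1, so the inverse exists. Back-substitute:
1 = 7 − 2·3
1 = −2·31 + 9·7
1 = 9·131 − 38·31
1 = −38·817 + 237·131
1 = 237·2582 − 749·817
1 = −749·11145 + 3233·2582
1 = 3233·36017 − 10448·11145
1 = −10448·1019621 + 295777·36017
1 = 295777·3094880 − 897779·1019621
So 1019621·(-897779) ≡ 1 (mod 3094880), and -897779 ≡ 2197101 (mod 3094880).

2197101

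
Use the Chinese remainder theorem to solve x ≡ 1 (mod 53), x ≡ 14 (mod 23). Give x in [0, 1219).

Write x = 1 + 53·k. Then 53·k ≡ 14 − 1 ≡ 13 (mod 23).
Need 53⁻¹ mod 23. Extended Euclid on (23, 7):
23 = 3·7 + 2
7 = 3·2 + 1
2 = 2·1 + 0
Back-substitute:
1 = 7 − 3·2
1 = −3·23 + 10·7
53⁻¹ ≡ 10 (mod 23), so k ≡ 10·13 ≡ 15 (mod 23).
x = 1 + 53·15 = 796.

796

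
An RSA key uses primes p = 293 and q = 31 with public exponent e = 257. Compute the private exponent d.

φ(n) = (p−1)(q−1) = 292·30 = 8760.
Need d with 257·d ≡ 1 (mod 8760). Apply the extended Euclidean algorithm:
8760 = 34×257 + 22
257 = 11×22 + 15
22 = 1×15 + 7
15 = 2×7 + 1
7 = 7×1 + 0
Back-substitute:
1 = 15 − 2·7
1 = −2·22 + 3·15
1 = 3·257 − 35·22
1 = −35·8760 + 1193·257
So 257·1193 ≡ 1 (mod 8760), hence d = 1193.

1193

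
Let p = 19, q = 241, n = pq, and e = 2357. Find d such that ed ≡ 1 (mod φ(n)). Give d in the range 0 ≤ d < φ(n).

1853

φ(n) = (p−1)(q−1) = 18·240 = 4320.
Need d with 2357·d ≡ 1 (mod 4320). Apply the extended Euclidean algorithm:
4320 = 1*2357 + 1963
2357 = 1*1963 + 394
1963 = 4*394 + 387
394 = 1*387 + 7
387 = 55*7 + 2
7 = 3*2 + 1
2 = 2*1 + 0
Back-substitute:
1 = 7 − 3·2
1 = −3·387 + 166·7
1 = 166·394 − 169·387
1 = −169·1963 + 842·394
1 = 842·2357 − 1011·1963
1 = −1011·4320 + 1853·2357
So 2357·1853 ≡ 1 (mod 4320), hence d = 1853.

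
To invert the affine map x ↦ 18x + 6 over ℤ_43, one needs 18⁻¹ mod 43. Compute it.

gcd(43, 18) by repeated division:
43 = 2×18 + 7
18 = 2×7 + 4
7 = 1×4 + 3
4 = 1×3 + 1
3 = 3×1 + 0
Since gcd(18, 43) = 1, back-substitute to write 1 as a combination:
1 = 4 − 3
1 = −7 + 2·4
1 = 2·18 − 5·7
1 = −5·43 + 12·18
So 18·12 ≡ 1 (mod 43).

12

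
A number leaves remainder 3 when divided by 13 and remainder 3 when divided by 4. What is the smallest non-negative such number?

Write x = 3 + 13·k. Then 13·k ≡ 3 − 3 ≡ 0 (mod 4).
Need 13⁻¹ mod 4. Extended Euclid on (4, 1):
4 = 4*1 + 0
13⁻¹ ≡ 1 (mod 4), so k ≡ 1·0 ≡ 0 (mod 4).
x = 3 + 13·0 = 3.

3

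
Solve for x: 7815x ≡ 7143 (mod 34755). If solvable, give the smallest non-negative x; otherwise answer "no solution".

no solution

gcd(7815, 34755):
34755 = 4·7815 + 3495
7815 = 2·3495 + 825
3495 = 4·825 + 195
825 = 4·195 + 45
195 = 4·45 + 15
45 = 3·15 + 0
gcd = 15, but 15 ∤ 7143, so the congruence has no solution.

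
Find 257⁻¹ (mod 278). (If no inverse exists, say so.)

225

Extended Euclidean algorithm:
278 = 1*257 + 21
257 = 12*21 + 5
21 = 4*5 + 1
5 = 5*1 + 0
The gcd is 1. Working backward:
1 = 21 − 4·5
1 = −4·257 + 49·21
1 = 49·278 − 53·257
Hence 257⁻¹ ≡ -53 ≡ 225 (mod 278).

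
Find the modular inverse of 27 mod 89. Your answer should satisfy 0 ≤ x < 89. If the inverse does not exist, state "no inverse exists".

33

Apply the Euclidean algorithm to 89 and 27:
89 = 3*27 + 8
27 = 3*8 + 3
8 = 2*3 + 2
3 = 1*2 + 1
2 = 2*1 + 0
gcd = 1, so the inverse exists. Back-substitute:
1 = 3 − 2
1 = −8 + 3·3
1 = 3·27 − 10·8
1 = −10·89 + 33·27
So 27·33 ≡ 1 (mod 89).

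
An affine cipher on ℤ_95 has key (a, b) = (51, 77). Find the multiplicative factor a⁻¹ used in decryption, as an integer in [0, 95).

Run Euclid on (95, 51):
95 = 1·51 + 44
51 = 1·44 + 7
44 = 6·7 + 2
7 = 3·2 + 1
2 = 2·1 + 0
Since gcd(51, 95) = 1, back-substitute to write 1 as a combination:
1 = 7 − 3·2
1 = −3·44 + 19·7
1 = 19·51 − 22·44
1 = −22·95 + 41·51
So 51·41 ≡ 1 (mod 95).

41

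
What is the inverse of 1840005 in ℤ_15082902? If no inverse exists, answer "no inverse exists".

Euclidean algorithm on 15082902, 1840005:
15082902 = 8×1840005 + 362862
1840005 = 5×362862 + 25695
362862 = 14×25695 + 3132
25695 = 8×3132 + 639
3132 = 4×639 + 576
639 = 1×576 + 63
576 = 9×63 + 9
63 = 7×9 + 0
The gcd is 9, not 1, hence no inverse exists.

no inverse exists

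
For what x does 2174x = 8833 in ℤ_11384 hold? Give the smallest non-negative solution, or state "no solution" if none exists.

no solution

gcd(2174, 11384):
11384 = 5×2174 + 514
2174 = 4×514 + 118
514 = 4×118 + 42
118 = 2×42 + 34
42 = 1×34 + 8
34 = 4×8 + 2
8 = 4×2 + 0
gcd = 2, but 2 ∤ 8833, so the congruence has no solution.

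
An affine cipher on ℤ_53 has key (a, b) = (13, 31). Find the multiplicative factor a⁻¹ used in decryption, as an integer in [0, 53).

49

Apply the Euclidean algorithm to 53 and 13:
53 = 4×13 + 1
13 = 13×1 + 0
The gcd is 1. Working backward:
1 = 53 − 4·13
Thus 13·(-4) ≡ 1 (mod 53); reducing, -4 mod 53 = 49.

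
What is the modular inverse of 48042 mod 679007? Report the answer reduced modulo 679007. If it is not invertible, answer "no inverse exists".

gcd(679007, 48042) by repeated division:
679007 = 14·48042 + 6419
48042 = 7·6419 + 3109
6419 = 2·3109 + 201
3109 = 15·201 + 94
201 = 2·94 + 13
94 = 7·13 + 3
13 = 4·3 + 1
3 = 3·1 + 0
The gcd is 1. Working backward:
1 = 13 − 4·3
1 = −4·94 + 29·13
1 = 29·201 − 62·94
1 = −62·3109 + 959·201
1 = 959·6419 − 1980·3109
1 = −1980·48042 + 14819·6419
1 = 14819·679007 − 209446·48042
Hence 48042⁻¹ ≡ -209446 ≡ 469561 (mod 679007).

469561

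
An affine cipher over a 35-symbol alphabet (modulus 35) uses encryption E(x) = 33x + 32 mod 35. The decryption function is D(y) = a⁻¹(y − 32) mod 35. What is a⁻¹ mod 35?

Run Euclid on (35, 33):
35 = 1·33 + 2
33 = 16·2 + 1
2 = 2·1 + 0
The gcd is 1. Working backward:
1 = 33 − 16·2
1 = −16·35 + 17·33
So 33·17 ≡ 1 (mod 35).

17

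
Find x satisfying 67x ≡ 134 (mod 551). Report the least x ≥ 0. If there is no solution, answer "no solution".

First find gcd(67, 551):
551 = 8×67 + 15
67 = 4×15 + 7
15 = 2×7 + 1
7 = 7×1 + 0
gcd = 1, so a unique solution mod 551 exists.
Back-substitute for the Bézout coefficients:
1 = 15 − 2·7
1 = −2·67 + 9·15
1 = 9·551 − 74·67
So 67·(-74) ≡ 1 (mod 551), giving 67⁻¹ ≡ 477.
x ≡ 67⁻¹·134 ≡ 477·134 ≡ 2 (mod 551).

2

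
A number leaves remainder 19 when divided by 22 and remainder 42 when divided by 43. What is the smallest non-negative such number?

Write x = 19 + 22·k. Then 22·k ≡ 42 − 19 ≡ 23 (mod 43).
Need 22⁻¹ mod 43. Extended Euclid on (43, 22):
43 = 1·22 + 21
22 = 1·21 + 1
21 = 21·1 + 0
Back-substitute:
1 = 22 − 21
1 = −43 + 2·22
22⁻¹ ≡ 2 (mod 43), so k ≡ 2·23 ≡ 3 (mod 43).
x = 19 + 22·3 = 85.

85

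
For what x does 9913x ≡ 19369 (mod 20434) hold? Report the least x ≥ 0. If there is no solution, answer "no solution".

5885

First find gcd(9913, 20434):
20434 = 2×9913 + 608
9913 = 16×608 + 185
608 = 3×185 + 53
185 = 3×53 + 26
53 = 2×26 + 1
26 = 26×1 + 0
gcd = 1, so a unique solution mod 20434 exists.
Back-substitute for the Bézout coefficients:
1 = 53 − 2·26
1 = −2·185 + 7·53
1 = 7·608 − 23·185
1 = −23·9913 + 375·608
1 = 375·20434 − 773·9913
So 9913·(-773) ≡ 1 (mod 20434), giving 9913⁻¹ ≡ 19661.
x ≡ 9913⁻¹·19369 ≡ 19661·19369 ≡ 5885 (mod 20434).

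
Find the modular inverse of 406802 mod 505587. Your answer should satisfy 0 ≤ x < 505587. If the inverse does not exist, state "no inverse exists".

gcd(505587, 406802) by repeated division:
505587 = 1·406802 + 98785
406802 = 4·98785 + 11662
98785 = 8·11662 + 5489
11662 = 2·5489 + 684
5489 = 8·684 + 17
684 = 40·17 + 4
17 = 4·4 + 1
4 = 4·1 + 0
Since gcd(406802, 505587) = 1, back-substitute to write 1 as a combination:
1 = 17 − 4·4
1 = −4·684 + 161·17
1 = 161·5489 − 1292·684
1 = −1292·11662 + 2745·5489
1 = 2745·98785 − 23252·11662
1 = −23252·406802 + 95753·98785
1 = 95753·505587 − 119005·406802
Thus 406802·(-119005) ≡ 1 (mod 505587); reducing, -119005 mod 505587 = 386582.

386582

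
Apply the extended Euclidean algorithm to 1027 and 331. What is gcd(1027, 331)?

1

Repeated division:
1027 = 3×331 + 34
331 = 9×34 + 25
34 = 1×25 + 9
25 = 2×9 + 7
9 = 1×7 + 2
7 = 3×2 + 1
2 = 2×1 + 0
gcd(1027, 331) = 1.
Working backward:
1 = 7 − 3·2
1 = −3·9 + 4·7
1 = 4·25 − 11·9
1 = −11·34 + 15·25
1 = 15·331 − 146·34
1 = −146·1027 + 453·331
So 1 = (-146)·1027 + (453)·331.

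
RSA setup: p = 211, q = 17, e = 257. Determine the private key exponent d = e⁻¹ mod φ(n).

φ(n) = (p−1)(q−1) = 210·16 = 3360.
Need d with 257·d ≡ 1 (mod 3360). Apply the extended Euclidean algorithm:
3360 = 13*257 + 19
257 = 13*19 + 10
19 = 1*10 + 9
10 = 1*9 + 1
9 = 9*1 + 0
Back-substitute:
1 = 10 − 9
1 = −19 + 2·10
1 = 2·257 − 27·19
1 = −27·3360 + 353·257
So 257·353 ≡ 1 (mod 3360), hence d = 353.

353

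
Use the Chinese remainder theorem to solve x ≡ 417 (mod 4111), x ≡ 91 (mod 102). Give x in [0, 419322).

Write x = 417 + 4111·k. Then 4111·k ≡ 91 − 417 ≡ 82 (mod 102).
Need 4111⁻¹ mod 102. Extended Euclid on (102, 31):
102 = 3·31 + 9
31 = 3·9 + 4
9 = 2·4 + 1
4 = 4·1 + 0
Back-substitute:
1 = 9 − 2·4
1 = −2·31 + 7·9
1 = 7·102 − 23·31
4111⁻¹ ≡ 79 (mod 102), so k ≡ 79·82 ≡ 52 (mod 102).
x = 417 + 4111·52 = 214189.

214189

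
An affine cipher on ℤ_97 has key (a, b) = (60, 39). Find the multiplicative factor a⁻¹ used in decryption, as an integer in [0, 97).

Run Euclid on (97, 60):
97 = 1*60 + 37
60 = 1*37 + 23
37 = 1*23 + 14
23 = 1*14 + 9
14 = 1*9 + 5
9 = 1*5 + 4
5 = 1*4 + 1
4 = 4*1 + 0
gcd = 1, so the inverse exists. Back-substitute:
1 = 5 − 4
1 = −9 + 2·5
1 = 2·14 − 3·9
1 = −3·23 + 5·14
1 = 5·37 − 8·23
1 = −8·60 + 13·37
1 = 13·97 − 21·60
Thus 60·(-21) ≡ 1 (mod 97); reducing, -21 mod 97 = 76.

76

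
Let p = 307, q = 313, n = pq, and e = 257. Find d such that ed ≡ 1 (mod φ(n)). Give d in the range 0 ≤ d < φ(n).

φ(n) = (p−1)(q−1) = 306·312 = 95472.
Need d with 257·d ≡ 1 (mod 95472). Apply the extended Euclidean algorithm:
95472 = 371×257 + 125
257 = 2×125 + 7
125 = 17×7 + 6
7 = 1×6 + 1
6 = 6×1 + 0
Back-substitute:
1 = 7 − 6
1 = −125 + 18·7
1 = 18·257 − 37·125
1 = −37·95472 + 13745·257
So 257·13745 ≡ 1 (mod 95472), hence d = 13745.

13745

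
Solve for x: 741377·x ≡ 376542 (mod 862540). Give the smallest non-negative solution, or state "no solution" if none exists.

gcd(741377, 862540):
862540 = 1·741377 + 121163
741377 = 6·121163 + 14399
121163 = 8·14399 + 5971
14399 = 2·5971 + 2457
5971 = 2·2457 + 1057
2457 = 2·1057 + 343
1057 = 3·343 + 28
343 = 12·28 + 7
28 = 4·7 + 0
gcd = 7, but 7 ∤ 376542, so the congruence has no solution.

no solution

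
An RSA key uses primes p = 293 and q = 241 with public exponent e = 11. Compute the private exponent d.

6371

φ(n) = (p−1)(q−1) = 292·240 = 70080.
Need d with 11·d ≡ 1 (mod 70080). Apply the extended Euclidean algorithm:
70080 = 6370×11 + 10
11 = 1×10 + 1
10 = 10×1 + 0
Back-substitute:
1 = 11 − 10
1 = −70080 + 6371·11
So 11·6371 ≡ 1 (mod 70080), hence d = 6371.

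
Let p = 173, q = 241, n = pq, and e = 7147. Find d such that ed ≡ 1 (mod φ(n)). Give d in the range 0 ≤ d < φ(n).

φ(n) = (p−1)(q−1) = 172·240 = 41280.
Need d with 7147·d ≡ 1 (mod 41280). Apply the extended Euclidean algorithm:
41280 = 5×7147 + 5545
7147 = 1×5545 + 1602
5545 = 3×1602 + 739
1602 = 2×739 + 124
739 = 5×124 + 119
124 = 1×119 + 5
119 = 23×5 + 4
5 = 1×4 + 1
4 = 4×1 + 0
Back-substitute:
1 = 5 − 4
1 = −119 + 24·5
1 = 24·124 − 25·119
1 = −25·739 + 149·124
1 = 149·1602 − 323·739
1 = −323·5545 + 1118·1602
1 = 1118·7147 − 1441·5545
1 = −1441·41280 + 8323·7147
So 7147·8323 ≡ 1 (mod 41280), hence d = 8323.

8323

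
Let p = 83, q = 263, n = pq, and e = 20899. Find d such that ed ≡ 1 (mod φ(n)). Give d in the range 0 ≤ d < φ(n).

4003

φ(n) = (p−1)(q−1) = 82·262 = 21484.
Need d with 20899·d ≡ 1 (mod 21484). Apply the extended Euclidean algorithm:
21484 = 1×20899 + 585
20899 = 35×585 + 424
585 = 1×424 + 161
424 = 2×161 + 102
161 = 1×102 + 59
102 = 1×59 + 43
59 = 1×43 + 16
43 = 2×16 + 11
16 = 1×11 + 5
11 = 2×5 + 1
5 = 5×1 + 0
Back-substitute:
1 = 11 − 2·5
1 = −2·16 + 3·11
1 = 3·43 − 8·16
1 = −8·59 + 11·43
1 = 11·102 − 19·59
1 = −19·161 + 30·102
1 = 30·424 − 79·161
1 = −79·585 + 109·424
1 = 109·20899 − 3894·585
1 = −3894·21484 + 4003·20899
So 20899·4003 ≡ 1 (mod 21484), hence d = 4003.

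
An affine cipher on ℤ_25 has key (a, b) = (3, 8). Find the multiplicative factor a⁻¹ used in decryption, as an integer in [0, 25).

17

Apply the Euclidean algorithm to 25 and 3:
25 = 8·3 + 1
3 = 3·1 + 0
The gcd is 1. Working backward:
1 = 25 − 8·3
So 3·(-8) ≡ 1 (mod 25), and -8 ≡ 17 (mod 25).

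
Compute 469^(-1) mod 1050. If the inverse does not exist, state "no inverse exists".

Euclidean algorithm on 1050, 469:
1050 = 2*469 + 112
469 = 4*112 + 21
112 = 5*21 + 7
21 = 3*7 + 0
Since gcd = 7 > 1, 469 is not a unit mod 1050.

no inverse exists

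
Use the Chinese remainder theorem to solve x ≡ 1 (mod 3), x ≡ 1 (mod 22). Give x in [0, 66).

Write x = 1 + 3·k. Then 3·k ≡ 1 − 1 ≡ 0 (mod 22).
Need 3⁻¹ mod 22. Extended Euclid on (22, 3):
22 = 7*3 + 1
3 = 3*1 + 0
Back-substitute:
1 = 22 − 7·3
3⁻¹ ≡ 15 (mod 22), so k ≡ 15·0 ≡ 0 (mod 22).
x = 1 + 3·0 = 1.

1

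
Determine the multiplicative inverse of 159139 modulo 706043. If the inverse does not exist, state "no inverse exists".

76399

Extended Euclidean algorithm:
706043 = 4*159139 + 69487
159139 = 2*69487 + 20165
69487 = 3*20165 + 8992
20165 = 2*8992 + 2181
8992 = 4*2181 + 268
2181 = 8*268 + 37
268 = 7*37 + 9
37 = 4*9 + 1
9 = 9*1 + 0
Since gcd(159139, 706043) = 1, back-substitute to write 1 as a combination:
1 = 37 − 4·9
1 = −4·268 + 29·37
1 = 29·2181 − 236·268
1 = −236·8992 + 973·2181
1 = 973·20165 − 2182·8992
1 = −2182·69487 + 7519·20165
1 = 7519·159139 − 17220·69487
1 = −17220·706043 + 76399·159139
So 159139·76399 ≡ 1 (mod 706043).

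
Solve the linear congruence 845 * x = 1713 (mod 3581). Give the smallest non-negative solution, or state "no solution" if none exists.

First find gcd(845, 3581):
3581 = 4·845 + 201
845 = 4·201 + 41
201 = 4·41 + 37
41 = 1·37 + 4
37 = 9·4 + 1
4 = 4·1 + 0
gcd = 1, so a unique solution mod 3581 exists.
Back-substitute for the Bézout coefficients:
1 = 37 − 9·4
1 = −9·41 + 10·37
1 = 10·201 − 49·41
1 = −49·845 + 206·201
1 = 206·3581 − 873·845
So 845·(-873) ≡ 1 (mod 3581), giving 845⁻¹ ≡ 2708.
x ≡ 845⁻¹·1713 ≡ 2708·1713 ≡ 1409 (mod 3581).

1409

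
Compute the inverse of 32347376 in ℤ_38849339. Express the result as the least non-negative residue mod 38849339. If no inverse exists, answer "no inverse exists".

33334727

Extended Euclidean algorithm:
38849339 = 1·32347376 + 6501963
32347376 = 4·6501963 + 6339524
6501963 = 1·6339524 + 162439
6339524 = 39·162439 + 4403
162439 = 36·4403 + 3931
4403 = 1·3931 + 472
3931 = 8·472 + 155
472 = 3·155 + 7
155 = 22·7 + 1
7 = 7·1 + 0
The gcd is 1. Working backward:
1 = 155 − 22·7
1 = −22·472 + 67·155
1 = 67·3931 − 558·472
1 = −558·4403 + 625·3931
1 = 625·162439 − 23058·4403
1 = −23058·6339524 + 899887·162439
1 = 899887·6501963 − 922945·6339524
1 = −922945·32347376 + 4591667·6501963
1 = 4591667·38849339 − 5514612·32347376
Hence 32347376⁻¹ ≡ -5514612 ≡ 33334727 (mod 38849339).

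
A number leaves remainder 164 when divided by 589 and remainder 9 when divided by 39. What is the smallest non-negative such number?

6054

Write x = 164 + 589·k. Then 589·k ≡ 9 − 164 ≡ 1 (mod 39).
Need 589⁻¹ mod 39. Extended Euclid on (39, 4):
39 = 9·4 + 3
4 = 1·3 + 1
3 = 3·1 + 0
Back-substitute:
1 = 4 − 3
1 = −39 + 10·4
589⁻¹ ≡ 10 (mod 39), so k ≡ 10·1 ≡ 10 (mod 39).
x = 164 + 589·10 = 6054.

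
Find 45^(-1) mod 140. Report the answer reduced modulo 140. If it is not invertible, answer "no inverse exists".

Euclidean algorithm on 140, 45:
140 = 3×45 + 5
45 = 9×5 + 0
Since gcd = 5 > 1, 45 is not a unit mod 140.

no inverse exists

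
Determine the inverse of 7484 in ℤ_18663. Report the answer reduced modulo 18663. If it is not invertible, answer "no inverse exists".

16082

Extended Euclidean algorithm:
18663 = 2*7484 + 3695
7484 = 2*3695 + 94
3695 = 39*94 + 29
94 = 3*29 + 7
29 = 4*7 + 1
7 = 7*1 + 0
gcd = 1, so the inverse exists. Back-substitute:
1 = 29 − 4·7
1 = −4·94 + 13·29
1 = 13·3695 − 511·94
1 = −511·7484 + 1035·3695
1 = 1035·18663 − 2581·7484
So 7484·(-2581) ≡ 1 (mod 18663), and -2581 ≡ 16082 (mod 18663).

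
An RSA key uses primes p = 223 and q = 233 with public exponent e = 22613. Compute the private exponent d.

φ(n) = (p−1)(q−1) = 222·232 = 51504.
Need d with 22613·d ≡ 1 (mod 51504). Apply the extended Euclidean algorithm:
51504 = 2×22613 + 6278
22613 = 3×6278 + 3779
6278 = 1×3779 + 2499
3779 = 1×2499 + 1280
2499 = 1×1280 + 1219
1280 = 1×1219 + 61
1219 = 19×61 + 60
61 = 1×60 + 1
60 = 60×1 + 0
Back-substitute:
1 = 61 − 60
1 = −1219 + 20·61
1 = 20·1280 − 21·1219
1 = −21·2499 + 41·1280
1 = 41·3779 − 62·2499
1 = −62·6278 + 103·3779
1 = 103·22613 − 371·6278
1 = −371·51504 + 845·22613
So 22613·845 ≡ 1 (mod 51504), hence d = 845.

845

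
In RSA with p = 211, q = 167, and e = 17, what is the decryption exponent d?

φ(n) = (p−1)(q−1) = 210·166 = 34860.
Need d with 17·d ≡ 1 (mod 34860). Apply the extended Euclidean algorithm:
34860 = 2050·17 + 10
17 = 1·10 + 7
10 = 1·7 + 3
7 = 2·3 + 1
3 = 3·1 + 0
Back-substitute:
1 = 7 − 2·3
1 = −2·10 + 3·7
1 = 3·17 − 5·10
1 = −5·34860 + 10253·17
So 17·10253 ≡ 1 (mod 34860), hence d = 10253.

10253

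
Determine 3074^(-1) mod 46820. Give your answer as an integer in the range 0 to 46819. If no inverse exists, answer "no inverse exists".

Compute gcd(3074, 46820):
46820 = 15×3074 + 710
3074 = 4×710 + 234
710 = 3×234 + 8
234 = 29×8 + 2
8 = 4×2 + 0
The gcd is 2, not 1, hence no inverse exists.

no inverse exists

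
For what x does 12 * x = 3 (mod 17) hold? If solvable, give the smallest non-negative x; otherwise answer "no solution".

13

First find gcd(12, 17):
17 = 1*12 + 5
12 = 2*5 + 2
5 = 2*2 + 1
2 = 2*1 + 0
gcd = 1, so a unique solution mod 17 exists.
Back-substitute for the Bézout coefficients:
1 = 5 − 2·2
1 = −2·12 + 5·5
1 = 5·17 − 7·12
So 12·(-7) ≡ 1 (mod 17), giving 12⁻¹ ≡ 10.
x ≡ 12⁻¹·3 ≡ 10·3 ≡ 13 (mod 17).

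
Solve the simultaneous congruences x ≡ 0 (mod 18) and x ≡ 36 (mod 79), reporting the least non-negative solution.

36

Write x = 0 + 18·k. Then 18·k ≡ 36 − 0 ≡ 36 (mod 79).
Need 18⁻¹ mod 79. Extended Euclid on (79, 18):
79 = 4×18 + 7
18 = 2×7 + 4
7 = 1×4 + 3
4 = 1×3 + 1
3 = 3×1 + 0
Back-substitute:
1 = 4 − 3
1 = −7 + 2·4
1 = 2·18 − 5·7
1 = −5·79 + 22·18
18⁻¹ ≡ 22 (mod 79), so k ≡ 22·36 ≡ 2 (mod 79).
x = 0 + 18·2 = 36.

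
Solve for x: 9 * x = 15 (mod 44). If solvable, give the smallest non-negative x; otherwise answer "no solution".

First find gcd(9, 44):
44 = 4·9 + 8
9 = 1·8 + 1
8 = 8·1 + 0
gcd = 1, so a unique solution mod 44 exists.
Back-substitute for the Bézout coefficients:
1 = 9 − 8
1 = −44 + 5·9
So 9·(5) ≡ 1 (mod 44), giving 9⁻¹ ≡ 5.
x ≡ 9⁻¹·15 ≡ 5·15 ≡ 31 (mod 44).

31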